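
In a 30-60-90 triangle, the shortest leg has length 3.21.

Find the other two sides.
In a 30-60-90 triangle the sides are in ratio 1 : √3 : 2 (short leg : long leg : hypotenuse).
Long leg = 3.21·√3 ≈ 3.21·1.73205 ≈ 5.55988
Hypotenuse = 2·3.21 = 6.42

Long leg = 3.21√3 = 5.56, Hypotenuse = 6.42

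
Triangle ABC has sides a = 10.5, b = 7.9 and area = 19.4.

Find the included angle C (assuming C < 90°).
Area = ½·a·b·sin(C)  ⇒  sin(C) = 2·Area/(a·b) = 2·19.4/(10.5·7.9) = 38.8/82.95 ≈ 0.467752
C = arcsin(0.467752) ≈ 27.8885° (taking the acute solution since C < 90°)

C = 27.89°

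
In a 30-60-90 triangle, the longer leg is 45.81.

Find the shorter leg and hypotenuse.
In a 30-60-90 triangle the sides are in ratio 1 : √3 : 2, so short leg = long leg/√3 and hypotenuse = 2·(short leg).
Short leg = 45.81/√3 ≈ 45.81/1.73205 ≈ 26.4484
Hypotenuse = 2·26.4484 ≈ 52.8968

Short leg = 26.45, Hypotenuse = 52.9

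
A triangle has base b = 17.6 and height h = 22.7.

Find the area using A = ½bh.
A = ½·b·h = ½·17.6·22.7 = ½·399.52 = 199.76

Area = 199.76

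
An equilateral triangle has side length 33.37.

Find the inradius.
r = Area/s with s the semi-perimeter.
Area = (√3/4)·33.37² = (√3/4)·1113.5569 ≈ 0.433013·1113.5569 ≈ 482.184
s = 3·33.37/2 = 50.055
r ≈ 482.184/50.055 ≈ 9.63309
(Equivalently r = side/(2√3) = 33.37/3.4641 ≈ 9.63309.)

r = 9.633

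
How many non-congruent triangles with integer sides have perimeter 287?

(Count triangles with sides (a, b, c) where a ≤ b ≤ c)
Let a ≤ b ≤ c with a + b + c = 287. The only binding inequality is a + b > c, i.e. 287 − c > c, so c < 287/2; and c ≥ 287/3 since c is the largest side.
So 96 ≤ c ≤ 143. For each c, b runs from ⌈(287 − c)/2⌉ up to c (then a = 287 − b − c satisfies 1 ≤ a ≤ b automatically), giving c − ⌈(287 − c)/2⌉ + 1 choices.
Summing over c: 1 + 3 + 4 + 6 + … + 70 + 72  (48 terms, c = 96, …, 143) = 1752
Check (closed form: nearest integer to p²/48 for even p, (p+3)²/48 for odd p): (287+3)²/48 = 290²/48 = 84100/48 ≈ 1752.08 → 1752

1752 triangles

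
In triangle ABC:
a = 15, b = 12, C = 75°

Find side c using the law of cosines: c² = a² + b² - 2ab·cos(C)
c² = 15² + 12² − 2·15·12·cos(75°)
cos(75°) ≈ 0.258819
c² ≈ 225 + 144 − 360·(0.258819) ≈ 369 − 93.1749 ≈ 275.825
c ≈ √275.825 ≈ 16.608

c = 16.61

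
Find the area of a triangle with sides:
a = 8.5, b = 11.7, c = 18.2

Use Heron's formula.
s = (8.5 + 11.7 + 18.2)/2 = 38.4/2 = 19.2
s − a = 10.7, s − b = 7.5, s − c = 1
s(s−a)(s−b)(s−c) = 19.2·10.7·7.5·1 ≈ 1540.8
Area = √1540.8 ≈ 39.253

Area = 39.25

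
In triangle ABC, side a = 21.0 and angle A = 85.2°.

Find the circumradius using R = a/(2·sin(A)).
R = a/(2·sin(A)) = 21.0/(2·sin(85.2°))
sin(85.2°) ≈ 0.996493
R ≈ 21.0/(2·0.996493) = 21.0/1.99299 ≈ 10.537

R = 10.54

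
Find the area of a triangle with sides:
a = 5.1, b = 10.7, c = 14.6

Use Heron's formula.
s = (5.1 + 10.7 + 14.6)/2 = 30.4/2 = 15.2
s − a = 10.1, s − b = 4.5, s − c = 0.6
s(s−a)(s−b)(s−c) = 15.2·10.1·4.5·0.6 ≈ 414.504
Area = √414.504 ≈ 20.3594

Area = 20.36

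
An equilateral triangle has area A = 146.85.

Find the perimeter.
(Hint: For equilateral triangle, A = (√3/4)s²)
A = (√3/4)s²  ⇒  s² = 4A/√3 = 4·146.85/√3 = 587.4/1.73205 ≈ 339.136
s ≈ √339.136 ≈ 18.4156
Perimeter = 3s ≈ 3·18.4156 ≈ 55.2469

Perimeter = 55.25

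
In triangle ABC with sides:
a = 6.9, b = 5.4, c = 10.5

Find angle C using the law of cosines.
c² = a² + b² − 2ab·cos(C)  ⇒  cos(C) = (a² + b² − c²)/(2ab)
cos(C) = (6.9² + 5.4² − 10.5²)/(2·6.9·5.4) = (47.61 + 29.16 − 110.25)/74.52 = -33.48/74.52 ≈ -0.449275
C = arccos(-0.449275) ≈ 116.697°

C = 116.7°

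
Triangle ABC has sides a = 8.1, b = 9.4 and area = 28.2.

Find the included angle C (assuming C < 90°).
Area = ½·a·b·sin(C)  ⇒  sin(C) = 2·Area/(a·b) = 2·28.2/(8.1·9.4) = 56.4/76.14 ≈ 0.740741
C = arcsin(0.740741) ≈ 47.7946° (taking the acute solution since C < 90°)

C = 47.79°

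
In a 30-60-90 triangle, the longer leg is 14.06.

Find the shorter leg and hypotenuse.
In a 30-60-90 triangle the sides are in ratio 1 : √3 : 2, so short leg = long leg/√3 and hypotenuse = 2·(short leg).
Short leg = 14.06/√3 ≈ 14.06/1.73205 ≈ 8.11754
Hypotenuse = 2·8.11754 ≈ 16.2351

Short leg = 8.118, Hypotenuse = 16.24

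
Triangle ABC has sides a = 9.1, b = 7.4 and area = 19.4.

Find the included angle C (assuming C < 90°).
Area = ½·a·b·sin(C)  ⇒  sin(C) = 2·Area/(a·b) = 2·19.4/(9.1·7.4) = 38.8/67.34 ≈ 0.576181
C = arcsin(0.576181) ≈ 35.1824° (taking the acute solution since C < 90°)

C = 35.18°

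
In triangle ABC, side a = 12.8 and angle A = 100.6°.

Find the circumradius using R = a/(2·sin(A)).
R = a/(2·sin(A)) = 12.8/(2·sin(100.6°))
sin(100.6°) ≈ 0.982935
R ≈ 12.8/(2·0.982935) = 12.8/1.96587 ≈ 6.51111

R = 6.511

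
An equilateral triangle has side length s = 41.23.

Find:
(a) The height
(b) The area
(a) The height splits the triangle into two 30-60-90 halves: h = s·√3/2 = 41.23·1.73205/2 ≈ 71.4125/2 ≈ 35.7062
(b) Area = (√3/4)·s² = (√3/4)·41.23² = (√3/4)·1699.9129 ≈ 0.433013·1699.9129 ≈ 736.084

Height = 35.71, Area = 736.1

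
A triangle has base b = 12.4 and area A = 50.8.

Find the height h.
A = ½·b·h  ⇒  h = 2A/b = 2·50.8/12.4 = 101.6/12.4 ≈ 8.19355

h = 8.194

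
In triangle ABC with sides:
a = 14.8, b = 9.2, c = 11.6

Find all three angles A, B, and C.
Law of cosines for each angle (a² = 219.04, b² = 84.64, c² = 134.56):
cos(A) = (b² + c² − a²)/(2bc) = (84.64 + 134.56 − 219.04)/(2·9.2·11.6) = 0.16/213.44 ≈ 0.000749625  ⇒  A ≈ 89.957°
cos(B) = (a² + c² − b²)/(2ac) = (219.04 + 134.56 − 84.64)/(2·14.8·11.6) = 268.96/343.36 ≈ 0.783318  ⇒  B ≈ 38.4346°
cos(C) = (a² + b² − c²)/(2ab) = (219.04 + 84.64 − 134.56)/(2·14.8·9.2) = 169.12/272.32 ≈ 0.621034  ⇒  C ≈ 51.6083°
Check: A + B + C ≈ 180°

A = 89.96°, B = 38.43°, C = 51.61°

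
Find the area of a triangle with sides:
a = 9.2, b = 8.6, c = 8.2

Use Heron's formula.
s = (9.2 + 8.6 + 8.2)/2 = 26/2 = 13
s − a = 3.8, s − b = 4.4, s − c = 4.8
s(s−a)(s−b)(s−c) = 13·3.8·4.4·4.8 ≈ 1043.33
Area = √1043.33 ≈ 32.3006

Area = 32.3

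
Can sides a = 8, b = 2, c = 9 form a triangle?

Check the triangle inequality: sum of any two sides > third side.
a + b vs c: 8 + 2 = 10 > 9  ✓
a + c vs b: 8 + 9 = 17 > 2  ✓
b + c vs a: 2 + 9 = 11 > 8  ✓

Yes, triangle inequality satisfied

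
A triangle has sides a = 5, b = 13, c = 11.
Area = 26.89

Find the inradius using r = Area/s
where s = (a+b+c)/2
s = (5 + 13 + 11)/2 = 29/2 = 14.5
r = Area/s = 26.89/14.5 ≈ 1.85448

r = 1.854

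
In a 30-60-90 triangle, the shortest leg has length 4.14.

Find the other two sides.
In a 30-60-90 triangle the sides are in ratio 1 : √3 : 2 (short leg : long leg : hypotenuse).
Long leg = 4.14·√3 ≈ 4.14·1.73205 ≈ 7.17069
Hypotenuse = 2·4.14 = 8.28

Long leg = 4.14√3 = 7.171, Hypotenuse = 8.28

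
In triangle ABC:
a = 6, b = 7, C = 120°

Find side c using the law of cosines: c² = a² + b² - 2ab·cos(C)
c² = 6² + 7² − 2·6·7·cos(120°)
cos(120°) ≈ -0.5
c² ≈ 36 + 49 − 84·(-0.5) ≈ 85 + 42 ≈ 127
c ≈ √127 ≈ 11.2694

c = 11.27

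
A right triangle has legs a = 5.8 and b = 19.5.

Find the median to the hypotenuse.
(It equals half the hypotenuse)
Hypotenuse c = √(a² + b²) = √(33.64 + 380.25) = √413.89 ≈ 20.3443
Median to hypotenuse = c/2 ≈ 20.3443/2 ≈ 10.1721

Median = 10.17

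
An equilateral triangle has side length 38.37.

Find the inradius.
r = Area/s with s the semi-perimeter.
Area = (√3/4)·38.37² = (√3/4)·1472.2569 ≈ 0.433013·1472.2569 ≈ 637.506
s = 3·38.37/2 = 57.555
r ≈ 637.506/57.555 ≈ 11.0765
(Equivalently r = side/(2√3) = 38.37/3.4641 ≈ 11.0765.)

r = 11.08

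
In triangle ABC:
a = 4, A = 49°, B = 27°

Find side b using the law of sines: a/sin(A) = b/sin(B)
a/sin(A) = b/sin(B)  ⇒  b = a·sin(B)/sin(A) = 4·sin(27°)/sin(49°)
sin(27°) ≈ 0.45399, sin(49°) ≈ 0.75471
b ≈ 4·0.45399/0.75471 ≈ 1.81596/0.75471 ≈ 2.40617

b = 2.406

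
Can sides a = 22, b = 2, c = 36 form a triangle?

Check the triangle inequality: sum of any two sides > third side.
a + b vs c: 22 + 2 = 24 ≤ 36  ✗
a + c vs b: 22 + 36 = 58 > 2  ✓
b + c vs a: 2 + 36 = 38 > 22  ✓

No: 22 + 2 = 24 is not > 36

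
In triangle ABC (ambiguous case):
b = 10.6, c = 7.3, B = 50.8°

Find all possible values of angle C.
b/sin(B) = c/sin(C)  ⇒  sin(C) = c·sin(B)/b = 7.3·sin(50.8°)/10.6
sin(50.8°) ≈ 0.774944
sin(C) ≈ 7.3·0.774944/10.6 ≈ 5.65709/10.6 ≈ 0.533688
Candidate 1: C₁ = arcsin(0.533688) ≈ 32.255°  →  A = 180° − 50.8° − 32.255° ≈ 96.945° > 0, valid
Candidate 2: C₂ = 180° − C₁ ≈ 147.745°  →  A = 180° − 50.8° − 147.745° ≈ -18.545° ≤ 0, not a valid triangle

C = 32.25° (one solution)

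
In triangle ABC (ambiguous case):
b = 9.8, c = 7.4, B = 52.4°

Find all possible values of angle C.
b/sin(B) = c/sin(C)  ⇒  sin(C) = c·sin(B)/b = 7.4·sin(52.4°)/9.8
sin(52.4°) ≈ 0.79229
sin(C) ≈ 7.4·0.79229/9.8 ≈ 5.86294/9.8 ≈ 0.59826
Candidate 1: C₁ = arcsin(0.59826) ≈ 36.7453°  →  A = 180° − 52.4° − 36.7453° ≈ 90.8547° > 0, valid
Candidate 2: C₂ = 180° − C₁ ≈ 143.255°  →  A = 180° − 52.4° − 143.255° ≈ -15.6547° ≤ 0, not a valid triangle

C = 36.75° (one solution)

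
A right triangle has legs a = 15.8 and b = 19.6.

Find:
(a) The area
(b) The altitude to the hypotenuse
(a) The legs are perpendicular, so Area = ½·a·b = ½·15.8·19.6 = ½·309.68 = 154.84
(b) Hypotenuse c = √(a² + b²) = √(249.64 + 384.16) = √633.8 ≈ 25.1754
    Area = ½·c·h_c  ⇒  h_c = 2·Area/c = 309.68/25.1754 ≈ 12.3009

Area = 154.84, h_c = 12.3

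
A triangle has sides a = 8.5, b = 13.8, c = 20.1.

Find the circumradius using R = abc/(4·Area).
First find the area with Heron's formula.
s = (8.5 + 13.8 + 20.1)/2 = 21.2
Area = √(s(s−a)(s−b)(s−c)) = √(21.2·12.7·7.4·1.1) ≈ √2191.61 ≈ 46.8147
abc = 8.5·13.8·20.1 = 2357.73
R = abc/(4·Area) ≈ 2357.73/(4·46.8147) = 2357.73/187.259 ≈ 12.5908

R = 12.59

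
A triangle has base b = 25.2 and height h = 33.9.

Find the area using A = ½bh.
A = ½·b·h = ½·25.2·33.9 = ½·854.28 = 427.14

Area = 427.14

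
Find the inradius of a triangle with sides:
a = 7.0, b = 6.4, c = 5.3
r = Area/s where s is the semi-perimeter.
s = (7.0 + 6.4 + 5.3)/2 = 18.7/2 = 9.35
Area = √(s(s−a)(s−b)(s−c)) = √(9.35·2.35·2.95·4.05) ≈ √262.516 ≈ 16.2024
r ≈ 16.2024/9.35 ≈ 1.73287

r = 1.733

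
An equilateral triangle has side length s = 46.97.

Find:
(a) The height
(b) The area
(a) The height splits the triangle into two 30-60-90 halves: h = s·√3/2 = 46.97·1.73205/2 ≈ 81.3544/2 ≈ 40.6772
(b) Area = (√3/4)·s² = (√3/4)·46.97² = (√3/4)·2206.1809 ≈ 0.433013·2206.1809 ≈ 955.304

Height = 40.68, Area = 955.3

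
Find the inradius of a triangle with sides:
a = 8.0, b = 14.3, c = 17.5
r = Area/s where s is the semi-perimeter.
s = (8.0 + 14.3 + 17.5)/2 = 39.8/2 = 19.9
Area = √(s(s−a)(s−b)(s−c)) = √(19.9·11.9·5.6·2.4) ≈ √3182.73 ≈ 56.4157
r ≈ 56.4157/19.9 ≈ 2.83496

r = 2.835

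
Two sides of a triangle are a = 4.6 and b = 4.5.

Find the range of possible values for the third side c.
Triangle inequality: |a − b| < c < a + b
|a − b| = |4.6 − 4.5| = 0.1
a + b = 4.6 + 4.5 = 9.1

0.1 < c < 9.1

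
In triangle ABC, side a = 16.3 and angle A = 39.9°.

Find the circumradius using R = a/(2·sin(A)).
R = a/(2·sin(A)) = 16.3/(2·sin(39.9°))
sin(39.9°) ≈ 0.64145
R ≈ 16.3/(2·0.64145) = 16.3/1.2829 ≈ 12.7056

R = 12.71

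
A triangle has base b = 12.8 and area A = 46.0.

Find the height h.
A = ½·b·h  ⇒  h = 2A/b = 2·46.0/12.8 = 92/12.8 ≈ 7.1875

h = 7.188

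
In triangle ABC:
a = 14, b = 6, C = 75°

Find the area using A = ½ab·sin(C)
A = ½·a·b·sin(C) = ½·14·6·sin(75°)
sin(75°) ≈ 0.965926
A ≈ ½·84·0.965926 = 42·0.965926 ≈ 40.5689

Area = 40.57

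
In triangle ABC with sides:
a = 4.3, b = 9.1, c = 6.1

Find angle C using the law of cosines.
c² = a² + b² − 2ab·cos(C)  ⇒  cos(C) = (a² + b² − c²)/(2ab)
cos(C) = (4.3² + 9.1² − 6.1²)/(2·4.3·9.1) = (18.49 + 82.81 − 37.21)/78.26 = 64.09/78.26 ≈ 0.818937
C = arccos(0.818937) ≈ 35.0215°

C = 35.02°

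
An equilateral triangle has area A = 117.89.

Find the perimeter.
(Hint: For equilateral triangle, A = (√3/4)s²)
A = (√3/4)s²  ⇒  s² = 4A/√3 = 4·117.89/√3 = 471.56/1.73205 ≈ 272.255
s ≈ √272.255 ≈ 16.5002
Perimeter = 3s ≈ 3·16.5002 ≈ 49.5005

Perimeter = 49.5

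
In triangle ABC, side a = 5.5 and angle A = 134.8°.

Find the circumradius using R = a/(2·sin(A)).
R = a/(2·sin(A)) = 5.5/(2·sin(134.8°))
sin(134.8°) ≈ 0.709571
R ≈ 5.5/(2·0.709571) = 5.5/1.41914 ≈ 3.87558

R = 3.876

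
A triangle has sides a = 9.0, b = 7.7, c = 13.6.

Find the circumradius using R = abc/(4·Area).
First find the area with Heron's formula.
s = (9.0 + 7.7 + 13.6)/2 = 15.15
Area = √(s(s−a)(s−b)(s−c)) = √(15.15·6.15·7.45·1.55) ≈ √1075.91 ≈ 32.8011
abc = 9.0·7.7·13.6 = 942.48
R = abc/(4·Area) ≈ 942.48/(4·32.8011) = 942.48/131.204 ≈ 7.1833

R = 7.183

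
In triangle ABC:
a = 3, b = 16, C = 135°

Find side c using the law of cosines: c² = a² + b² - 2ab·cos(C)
c² = 3² + 16² − 2·3·16·cos(135°)
cos(135°) ≈ -0.707107
c² ≈ 9 + 256 − 96·(-0.707107) ≈ 265 + 67.8823 ≈ 332.882
c ≈ √332.882 ≈ 18.2451

c = 18.25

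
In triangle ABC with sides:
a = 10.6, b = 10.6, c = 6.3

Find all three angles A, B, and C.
Law of cosines for each angle (a² = 112.36, b² = 112.36, c² = 39.69):
cos(A) = (b² + c² − a²)/(2bc) = (112.36 + 39.69 − 112.36)/(2·10.6·6.3) = 39.69/133.56 ≈ 0.29717  ⇒  A ≈ 72.7123°
cos(B) = (a² + c² − b²)/(2ac) = (112.36 + 39.69 − 112.36)/(2·10.6·6.3) = 39.69/133.56 ≈ 0.29717  ⇒  B ≈ 72.7123°
cos(C) = (a² + b² − c²)/(2ab) = (112.36 + 112.36 − 39.69)/(2·10.6·10.6) = 185.03/224.72 ≈ 0.82338  ⇒  C ≈ 34.5754°
Check: A + B + C ≈ 180°

A = 72.71°, B = 72.71°, C = 34.58°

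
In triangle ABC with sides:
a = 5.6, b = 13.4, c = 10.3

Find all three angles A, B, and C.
Law of cosines for each angle (a² = 31.36, b² = 179.56, c² = 106.09):
cos(A) = (b² + c² − a²)/(2bc) = (179.56 + 106.09 − 31.36)/(2·13.4·10.3) = 254.29/276.04 ≈ 0.921207  ⇒  A ≈ 22.8968°
cos(B) = (a² + c² − b²)/(2ac) = (31.36 + 106.09 − 179.56)/(2·5.6·10.3) = -42.11/115.36 ≈ -0.365031  ⇒  B ≈ 111.41°
cos(C) = (a² + b² − c²)/(2ab) = (31.36 + 179.56 − 106.09)/(2·5.6·13.4) = 104.83/150.08 ≈ 0.698494  ⇒  C ≈ 45.6937°
Check: A + B + C ≈ 180°

A = 22.9°, B = 111.4°, C = 45.69°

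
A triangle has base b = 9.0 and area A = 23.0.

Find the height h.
A = ½·b·h  ⇒  h = 2A/b = 2·23.0/9.0 = 46/9.0 ≈ 5.11111

h = 5.111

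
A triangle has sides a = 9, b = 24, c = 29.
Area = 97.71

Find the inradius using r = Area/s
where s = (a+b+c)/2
s = (9 + 24 + 29)/2 = 62/2 = 31
r = Area/s = 97.71/31 ≈ 3.15194

r = 3.152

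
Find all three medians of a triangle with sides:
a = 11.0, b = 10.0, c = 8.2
Median formula: m_a = ½√(2b² + 2c² − a²) (and cyclically). a² = 121, b² = 100, c² = 67.24.
m_a = ½√(2·100 + 2·67.24 − 121) = ½√213.48 ≈ ½·14.611 ≈ 7.30548
m_b = ½√(2·121 + 2·67.24 − 100) = ½√276.48 ≈ ½·16.6277 ≈ 8.31384
m_c = ½√(2·121 + 2·100 − 67.24) = ½√374.76 ≈ ½·19.3587 ≈ 9.67936

m_a = 7.305, m_b = 8.314, m_c = 9.679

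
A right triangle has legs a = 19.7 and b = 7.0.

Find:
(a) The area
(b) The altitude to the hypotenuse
(a) The legs are perpendicular, so Area = ½·a·b = ½·19.7·7.0 = ½·137.9 = 68.95
(b) Hypotenuse c = √(a² + b²) = √(388.09 + 49) = √437.09 ≈ 20.9067
    Area = ½·c·h_c  ⇒  h_c = 2·Area/c = 137.9/20.9067 ≈ 6.59597

Area = 68.95, h_c = 6.596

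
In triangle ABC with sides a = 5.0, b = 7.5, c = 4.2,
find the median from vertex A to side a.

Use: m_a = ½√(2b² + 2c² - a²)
m_a = ½√(2·7.5² + 2·4.2² − 5.0²) = ½√(2·56.25 + 2·17.64 − 25) = ½√(112.5 + 35.28 − 25) = ½√122.78
√122.78 ≈ 11.0806, so m_a ≈ 5.54031

m_a = 5.54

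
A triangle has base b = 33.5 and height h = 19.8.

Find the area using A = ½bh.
A = ½·b·h = ½·33.5·19.8 = ½·663.3 = 331.65

Area = 331.65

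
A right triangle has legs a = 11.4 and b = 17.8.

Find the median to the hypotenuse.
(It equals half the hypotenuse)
Hypotenuse c = √(a² + b²) = √(129.96 + 316.84) = √446.8 ≈ 21.1376
Median to hypotenuse = c/2 ≈ 21.1376/2 ≈ 10.5688

Median = 10.57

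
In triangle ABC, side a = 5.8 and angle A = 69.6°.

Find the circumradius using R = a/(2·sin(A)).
R = a/(2·sin(A)) = 5.8/(2·sin(69.6°))
sin(69.6°) ≈ 0.937282
R ≈ 5.8/(2·0.937282) = 5.8/1.87456 ≈ 3.09405

R = 3.094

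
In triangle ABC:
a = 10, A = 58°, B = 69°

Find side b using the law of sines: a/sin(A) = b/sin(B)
a/sin(A) = b/sin(B)  ⇒  b = a·sin(B)/sin(A) = 10·sin(69°)/sin(58°)
sin(69°) ≈ 0.93358, sin(58°) ≈ 0.848048
b ≈ 10·0.93358/0.848048 ≈ 9.3358/0.848048 ≈ 11.0086

b = 11.01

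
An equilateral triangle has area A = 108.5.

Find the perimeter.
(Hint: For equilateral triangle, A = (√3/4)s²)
A = (√3/4)s²  ⇒  s² = 4A/√3 = 4·108.5/√3 = 434/1.73205 ≈ 250.57
s ≈ √250.57 ≈ 15.8294
Perimeter = 3s ≈ 3·15.8294 ≈ 47.4882

Perimeter = 47.49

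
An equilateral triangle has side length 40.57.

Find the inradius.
r = Area/s with s the semi-perimeter.
Area = (√3/4)·40.57² = (√3/4)·1645.9249 ≈ 0.433013·1645.9249 ≈ 712.706
s = 3·40.57/2 = 60.855
r ≈ 712.706/60.855 ≈ 11.7116
(Equivalently r = side/(2√3) = 40.57/3.4641 ≈ 11.7116.)

r = 11.71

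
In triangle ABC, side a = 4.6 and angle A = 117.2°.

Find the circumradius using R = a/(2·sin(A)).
R = a/(2·sin(A)) = 4.6/(2·sin(117.2°))
sin(117.2°) ≈ 0.889416
R ≈ 4.6/(2·0.889416) = 4.6/1.77883 ≈ 2.58597

R = 2.586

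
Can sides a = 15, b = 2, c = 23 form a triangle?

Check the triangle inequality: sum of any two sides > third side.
a + b vs c: 15 + 2 = 17 ≤ 23  ✗
a + c vs b: 15 + 23 = 38 > 2  ✓
b + c vs a: 2 + 23 = 25 > 15  ✓

No: 15 + 2 = 17 is not > 23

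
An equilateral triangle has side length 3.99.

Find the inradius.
r = Area/s with s the semi-perimeter.
Area = (√3/4)·3.99² = (√3/4)·15.9201 ≈ 0.433013·15.9201 ≈ 6.89361
s = 3·3.99/2 = 5.985
r ≈ 6.89361/5.985 ≈ 1.15181
(Equivalently r = side/(2√3) = 3.99/3.4641 ≈ 1.15181.)

r = 1.152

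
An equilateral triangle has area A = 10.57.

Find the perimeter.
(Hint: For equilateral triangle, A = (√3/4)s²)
A = (√3/4)s²  ⇒  s² = 4A/√3 = 4·10.57/√3 = 42.28/1.73205 ≈ 24.4104
s ≈ √24.4104 ≈ 4.94069
Perimeter = 3s ≈ 3·4.94069 ≈ 14.8221

Perimeter = 14.82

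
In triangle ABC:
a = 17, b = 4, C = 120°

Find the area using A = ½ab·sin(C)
A = ½·a·b·sin(C) = ½·17·4·sin(120°)
sin(120°) ≈ 0.866025
A ≈ ½·68·0.866025 = 34·0.866025 ≈ 29.4449

Area = 29.44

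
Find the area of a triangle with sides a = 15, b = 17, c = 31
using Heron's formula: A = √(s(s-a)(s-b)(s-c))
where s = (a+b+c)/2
s = (15 + 17 + 31)/2 = 63/2 = 31.5
s − a = 16.5, s − b = 14.5, s − c = 0.5
s(s−a)(s−b)(s−c) = 31.5·16.5·14.5·0.5 = 3768.1875
Area = √3768.1875 ≈ 61.3856

s = 31.5, Area = 61.39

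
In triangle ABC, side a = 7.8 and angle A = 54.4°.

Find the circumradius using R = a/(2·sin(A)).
R = a/(2·sin(A)) = 7.8/(2·sin(54.4°))
sin(54.4°) ≈ 0.813101
R ≈ 7.8/(2·0.813101) = 7.8/1.6262 ≈ 4.79645

R = 4.796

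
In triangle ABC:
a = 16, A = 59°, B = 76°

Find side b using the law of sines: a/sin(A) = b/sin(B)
a/sin(A) = b/sin(B)  ⇒  b = a·sin(B)/sin(A) = 16·sin(76°)/sin(59°)
sin(76°) ≈ 0.970296, sin(59°) ≈ 0.857167
b ≈ 16·0.970296/0.857167 ≈ 15.5247/0.857167 ≈ 18.1117

b = 18.11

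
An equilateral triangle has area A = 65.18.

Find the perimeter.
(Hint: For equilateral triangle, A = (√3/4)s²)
A = (√3/4)s²  ⇒  s² = 4A/√3 = 4·65.18/√3 = 260.72/1.73205 ≈ 150.527
s ≈ √150.527 ≈ 12.2689
Perimeter = 3s ≈ 3·12.2689 ≈ 36.8068

Perimeter = 36.81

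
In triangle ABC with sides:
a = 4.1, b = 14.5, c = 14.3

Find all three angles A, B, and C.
Law of cosines for each angle (a² = 16.81, b² = 210.25, c² = 204.49):
cos(A) = (b² + c² − a²)/(2bc) = (210.25 + 204.49 − 16.81)/(2·14.5·14.3) = 397.93/414.7 ≈ 0.959561  ⇒  A ≈ 16.3498°
cos(B) = (a² + c² − b²)/(2ac) = (16.81 + 204.49 − 210.25)/(2·4.1·14.3) = 11.05/117.26 ≈ 0.094235  ⇒  B ≈ 84.5927°
cos(C) = (a² + b² − c²)/(2ab) = (16.81 + 210.25 − 204.49)/(2·4.1·14.5) = 22.57/118.9 ≈ 0.189823  ⇒  C ≈ 79.0575°
Check: A + B + C ≈ 180°

A = 16.35°, B = 84.59°, C = 79.06°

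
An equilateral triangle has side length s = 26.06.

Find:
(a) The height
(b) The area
(a) The height splits the triangle into two 30-60-90 halves: h = s·√3/2 = 26.06·1.73205/2 ≈ 45.1372/2 ≈ 22.5686
(b) Area = (√3/4)·s² = (√3/4)·26.06² = (√3/4)·679.1236 ≈ 0.433013·679.1236 ≈ 294.069

Height = 22.57, Area = 294.1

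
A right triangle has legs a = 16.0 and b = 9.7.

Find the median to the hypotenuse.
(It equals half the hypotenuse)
Hypotenuse c = √(a² + b²) = √(256 + 94.09) = √350.09 ≈ 18.7107
Median to hypotenuse = c/2 ≈ 18.7107/2 ≈ 9.35535

Median = 9.355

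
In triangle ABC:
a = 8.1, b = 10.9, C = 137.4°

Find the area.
Two sides and the included angle (SAS): A = ½·a·b·sin(C) = ½·8.1·10.9·sin(137.4°)
sin(137.4°) ≈ 0.676876
A ≈ ½·88.29·0.676876 = 44.145·0.676876 ≈ 29.8807

Area = 29.88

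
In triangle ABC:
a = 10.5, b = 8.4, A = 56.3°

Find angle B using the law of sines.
a/sin(A) = b/sin(B)  ⇒  sin(B) = b·sin(A)/a = 8.4·sin(56.3°)/10.5
sin(56.3°) ≈ 0.831954
sin(B) ≈ 8.4·0.831954/10.5 ≈ 6.98841/10.5 ≈ 0.665563
B = arcsin(0.665563) ≈ 41.7256°
(Since b ≤ a we need B ≤ A, so the obtuse alternative 180° − 41.7256° ≈ 138.274° is rejected.)

B = 41.73°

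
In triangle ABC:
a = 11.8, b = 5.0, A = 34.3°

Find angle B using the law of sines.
a/sin(A) = b/sin(B)  ⇒  sin(B) = b·sin(A)/a = 5.0·sin(34.3°)/11.8
sin(34.3°) ≈ 0.563526
sin(B) ≈ 5.0·0.563526/11.8 ≈ 2.81763/11.8 ≈ 0.238782
B = arcsin(0.238782) ≈ 13.8147°
(Since b ≤ a we need B ≤ A, so the obtuse alternative 180° − 13.8147° ≈ 166.185° is rejected.)

B = 13.81°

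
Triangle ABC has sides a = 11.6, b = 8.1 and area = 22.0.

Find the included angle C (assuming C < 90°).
Area = ½·a·b·sin(C)  ⇒  sin(C) = 2·Area/(a·b) = 2·22.0/(11.6·8.1) = 44/93.96 ≈ 0.468284
C = arcsin(0.468284) ≈ 27.923° (taking the acute solution since C < 90°)

C = 27.92°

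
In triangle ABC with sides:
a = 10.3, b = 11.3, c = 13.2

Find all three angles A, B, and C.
Law of cosines for each angle (a² = 106.09, b² = 127.69, c² = 174.24):
cos(A) = (b² + c² − a²)/(2bc) = (127.69 + 174.24 − 106.09)/(2·11.3·13.2) = 195.84/298.32 ≈ 0.656476  ⇒  A ≈ 48.9683°
cos(B) = (a² + c² − b²)/(2ac) = (106.09 + 174.24 − 127.69)/(2·10.3·13.2) = 152.64/271.92 ≈ 0.561342  ⇒  B ≈ 55.8514°
cos(C) = (a² + b² − c²)/(2ab) = (106.09 + 127.69 − 174.24)/(2·10.3·11.3) = 59.54/232.78 ≈ 0.255778  ⇒  C ≈ 75.1803°
Check: A + B + C ≈ 180°

A = 48.97°, B = 55.85°, C = 75.18°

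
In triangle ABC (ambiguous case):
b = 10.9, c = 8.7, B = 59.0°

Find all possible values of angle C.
b/sin(B) = c/sin(C)  ⇒  sin(C) = c·sin(B)/b = 8.7·sin(59.0°)/10.9
sin(59.0°) ≈ 0.857167
sin(C) ≈ 8.7·0.857167/10.9 ≈ 7.45736/10.9 ≈ 0.684161
Candidate 1: C₁ = arcsin(0.684161) ≈ 43.1697°  →  A = 180° − 59.0° − 43.1697° ≈ 77.8303° > 0, valid
Candidate 2: C₂ = 180° − C₁ ≈ 136.83°  →  A = 180° − 59.0° − 136.83° ≈ -15.8303° ≤ 0, not a valid triangle

C = 43.17° (one solution)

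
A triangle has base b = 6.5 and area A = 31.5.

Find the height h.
A = ½·b·h  ⇒  h = 2A/b = 2·31.5/6.5 = 63/6.5 ≈ 9.69231

h = 9.692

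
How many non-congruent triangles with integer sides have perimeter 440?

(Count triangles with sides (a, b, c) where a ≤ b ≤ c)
Let a ≤ b ≤ c with a + b + c = 440. The only binding inequality is a + b > c, i.e. 440 − c > c, so c < 440/2; and c ≥ 440/3 since c is the largest side.
So 147 ≤ c ≤ 219. For each c, b runs from ⌈(440 − c)/2⌉ up to c (then a = 440 − b − c satisfies 1 ≤ a ≤ b automatically), giving c − ⌈(440 − c)/2⌉ + 1 choices.
Summing over c: 1 + 3 + 4 + 6 + … + 108 + 109  (73 terms, c = 147, …, 219) = 4033
Check (closed form: nearest integer to p²/48 for even p, (p+3)²/48 for odd p): 440²/48 = 193600/48 ≈ 4033.33 → 4033

4033 triangles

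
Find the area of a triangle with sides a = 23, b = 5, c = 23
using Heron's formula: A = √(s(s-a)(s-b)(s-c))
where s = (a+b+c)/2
s = (23 + 5 + 23)/2 = 51/2 = 25.5
s − a = 2.5, s − b = 20.5, s − c = 2.5
s(s−a)(s−b)(s−c) = 25.5·2.5·20.5·2.5 = 3267.1875
Area = √3267.1875 ≈ 57.1593

s = 25.5, Area = 57.16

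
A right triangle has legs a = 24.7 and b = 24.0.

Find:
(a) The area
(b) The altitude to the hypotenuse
(a) The legs are perpendicular, so Area = ½·a·b = ½·24.7·24.0 = ½·592.8 = 296.4
(b) Hypotenuse c = √(a² + b²) = √(610.09 + 576) = √1186.09 ≈ 34.4397
    Area = ½·c·h_c  ⇒  h_c = 2·Area/c = 592.8/34.4397 ≈ 17.2127

Area = 296.4, h_c = 17.21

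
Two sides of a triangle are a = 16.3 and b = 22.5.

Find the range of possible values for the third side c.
Triangle inequality: |a − b| < c < a + b
|a − b| = |16.3 − 22.5| = 6.2
a + b = 16.3 + 22.5 = 38.8

6.2 < c < 38.8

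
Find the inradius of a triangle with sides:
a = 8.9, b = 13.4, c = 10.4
r = Area/s where s is the semi-perimeter.
s = (8.9 + 13.4 + 10.4)/2 = 32.7/2 = 16.35
Area = √(s(s−a)(s−b)(s−c)) = √(16.35·7.45·2.95·5.95) ≈ √2138.03 ≈ 46.2388
r ≈ 46.2388/16.35 ≈ 2.82806

r = 2.828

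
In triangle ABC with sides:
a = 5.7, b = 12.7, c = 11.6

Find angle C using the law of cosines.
c² = a² + b² − 2ab·cos(C)  ⇒  cos(C) = (a² + b² − c²)/(2ab)
cos(C) = (5.7² + 12.7² − 11.6²)/(2·5.7·12.7) = (32.49 + 161.29 − 134.56)/144.78 = 59.22/144.78 ≈ 0.409034
C = arccos(0.409034) ≈ 65.8558°

C = 65.86°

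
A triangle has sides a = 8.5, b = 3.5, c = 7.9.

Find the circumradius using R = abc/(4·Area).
First find the area with Heron's formula.
s = (8.5 + 3.5 + 7.9)/2 = 9.95
Area = √(s(s−a)(s−b)(s−c)) = √(9.95·1.45·6.45·2.05) ≈ √190.768 ≈ 13.8119
abc = 8.5·3.5·7.9 = 235.025
R = abc/(4·Area) ≈ 235.025/(4·13.8119) = 235.025/55.2475 ≈ 4.25404

R = 4.254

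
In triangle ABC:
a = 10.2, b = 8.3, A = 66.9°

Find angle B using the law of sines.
a/sin(A) = b/sin(B)  ⇒  sin(B) = b·sin(A)/a = 8.3·sin(66.9°)/10.2
sin(66.9°) ≈ 0.919821
sin(B) ≈ 8.3·0.919821/10.2 ≈ 7.63452/10.2 ≈ 0.748482
B = arcsin(0.748482) ≈ 48.4591°
(Since b ≤ a we need B ≤ A, so the obtuse alternative 180° − 48.4591° ≈ 131.541° is rejected.)

B = 48.46°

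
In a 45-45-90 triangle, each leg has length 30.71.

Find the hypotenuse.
In a 45-45-90 triangle the sides are in ratio 1 : 1 : √2, so hypotenuse = leg·√2.
Hypotenuse = 30.71·√2 ≈ 30.71·1.41421 ≈ 43.4305

Hypotenuse = 30.71√2 = 43.43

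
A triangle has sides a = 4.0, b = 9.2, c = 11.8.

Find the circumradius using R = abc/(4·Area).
First find the area with Heron's formula.
s = (4.0 + 9.2 + 11.8)/2 = 12.5
Area = √(s(s−a)(s−b)(s−c)) = √(12.5·8.5·3.3·0.7) ≈ √245.438 ≈ 15.6664
abc = 4.0·9.2·11.8 = 434.24
R = abc/(4·Area) ≈ 434.24/(4·15.6664) = 434.24/62.6658 ≈ 6.92946

R = 6.929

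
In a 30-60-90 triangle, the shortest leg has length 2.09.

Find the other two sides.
In a 30-60-90 triangle the sides are in ratio 1 : √3 : 2 (short leg : long leg : hypotenuse).
Long leg = 2.09·√3 ≈ 2.09·1.73205 ≈ 3.61999
Hypotenuse = 2·2.09 = 4.18

Long leg = 2.09√3 = 3.62, Hypotenuse = 4.18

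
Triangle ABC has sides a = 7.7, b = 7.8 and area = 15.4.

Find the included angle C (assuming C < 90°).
Area = ½·a·b·sin(C)  ⇒  sin(C) = 2·Area/(a·b) = 2·15.4/(7.7·7.8) = 30.8/60.06 ≈ 0.512821
C = arcsin(0.512821) ≈ 30.8519° (taking the acute solution since C < 90°)

C = 30.85°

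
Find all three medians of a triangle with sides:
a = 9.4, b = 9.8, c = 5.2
Median formula: m_a = ½√(2b² + 2c² − a²) (and cyclically). a² = 88.36, b² = 96.04, c² = 27.04.
m_a = ½√(2·96.04 + 2·27.04 − 88.36) = ½√157.8 ≈ ½·12.5618 ≈ 6.28092
m_b = ½√(2·88.36 + 2·27.04 − 96.04) = ½√134.76 ≈ ½·11.6086 ≈ 5.80431
m_c = ½√(2·88.36 + 2·96.04 − 27.04) = ½√341.76 ≈ ½·18.4868 ≈ 9.24338

m_a = 6.281, m_b = 5.804, m_c = 9.243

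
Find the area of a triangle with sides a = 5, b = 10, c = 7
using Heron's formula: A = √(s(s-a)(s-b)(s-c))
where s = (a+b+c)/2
s = (5 + 10 + 7)/2 = 22/2 = 11
s − a = 6, s − b = 1, s − c = 4
s(s−a)(s−b)(s−c) = 11·6·1·4 = 264
Area = √264 ≈ 16.2481

s = 11.0, Area = 16.25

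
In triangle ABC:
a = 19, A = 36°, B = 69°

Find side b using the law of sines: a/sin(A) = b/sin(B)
a/sin(A) = b/sin(B)  ⇒  b = a·sin(B)/sin(A) = 19·sin(69°)/sin(36°)
sin(69°) ≈ 0.93358, sin(36°) ≈ 0.587785
b ≈ 19·0.93358/0.587785 ≈ 17.738/0.587785 ≈ 30.1777

b = 30.18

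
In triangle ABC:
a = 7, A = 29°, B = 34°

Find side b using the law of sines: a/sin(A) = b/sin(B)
a/sin(A) = b/sin(B)  ⇒  b = a·sin(B)/sin(A) = 7·sin(34°)/sin(29°)
sin(34°) ≈ 0.559193, sin(29°) ≈ 0.48481
b ≈ 7·0.559193/0.48481 ≈ 3.91435/0.48481 ≈ 8.07399

b = 8.074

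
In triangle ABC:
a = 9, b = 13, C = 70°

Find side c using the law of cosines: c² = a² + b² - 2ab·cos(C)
c² = 9² + 13² − 2·9·13·cos(70°)
cos(70°) ≈ 0.34202
c² ≈ 81 + 169 − 234·(0.34202) ≈ 250 − 80.0327 ≈ 169.967
c ≈ √169.967 ≈ 13.0372

c = 13.04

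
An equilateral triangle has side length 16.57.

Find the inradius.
r = Area/s with s the semi-perimeter.
Area = (√3/4)·16.57² = (√3/4)·274.5649 ≈ 0.433013·274.5649 ≈ 118.89
s = 3·16.57/2 = 24.855
r ≈ 118.89/24.855 ≈ 4.78335
(Equivalently r = side/(2√3) = 16.57/3.4641 ≈ 4.78335.)

r = 4.783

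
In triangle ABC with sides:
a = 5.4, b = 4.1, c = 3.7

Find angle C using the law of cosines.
c² = a² + b² − 2ab·cos(C)  ⇒  cos(C) = (a² + b² − c²)/(2ab)
cos(C) = (5.4² + 4.1² − 3.7²)/(2·5.4·4.1) = (29.16 + 16.81 − 13.69)/44.28 = 32.28/44.28 ≈ 0.728997
C = arccos(0.728997) ≈ 43.1976°

C = 43.2°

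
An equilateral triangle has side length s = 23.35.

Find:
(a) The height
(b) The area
(a) The height splits the triangle into two 30-60-90 halves: h = s·√3/2 = 23.35·1.73205/2 ≈ 40.4434/2 ≈ 20.2217
(b) Area = (√3/4)·s² = (√3/4)·23.35² = (√3/4)·545.2225 ≈ 0.433013·545.2225 ≈ 236.088

Height = 20.22, Area = 236.1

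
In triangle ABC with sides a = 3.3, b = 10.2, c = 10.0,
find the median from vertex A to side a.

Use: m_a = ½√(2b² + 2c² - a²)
m_a = ½√(2·10.2² + 2·10.0² − 3.3²) = ½√(2·104.04 + 2·100 − 10.89) = ½√(208.08 + 200 − 10.89) = ½√397.19
√397.19 ≈ 19.9296, so m_a ≈ 9.96481

m_a = 9.965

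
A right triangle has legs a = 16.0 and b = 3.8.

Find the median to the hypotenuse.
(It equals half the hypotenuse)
Hypotenuse c = √(a² + b²) = √(256 + 14.44) = √270.44 ≈ 16.4451
Median to hypotenuse = c/2 ≈ 16.4451/2 ≈ 8.22253

Median = 8.223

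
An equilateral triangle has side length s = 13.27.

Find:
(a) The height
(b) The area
(a) The height splits the triangle into two 30-60-90 halves: h = s·√3/2 = 13.27·1.73205/2 ≈ 22.9843/2 ≈ 11.4922
(b) Area = (√3/4)·s² = (√3/4)·13.27² = (√3/4)·176.0929 ≈ 0.433013·176.0929 ≈ 76.2505

Height = 11.49, Area = 76.25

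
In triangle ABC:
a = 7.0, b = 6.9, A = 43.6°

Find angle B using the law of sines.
a/sin(A) = b/sin(B)  ⇒  sin(B) = b·sin(A)/a = 6.9·sin(43.6°)/7.0
sin(43.6°) ≈ 0.68962
sin(B) ≈ 6.9·0.68962/7.0 ≈ 4.75837/7.0 ≈ 0.679768
B = arcsin(0.679768) ≈ 42.8255°
(Since b ≤ a we need B ≤ A, so the obtuse alternative 180° − 42.8255° ≈ 137.174° is rejected.)

B = 42.83°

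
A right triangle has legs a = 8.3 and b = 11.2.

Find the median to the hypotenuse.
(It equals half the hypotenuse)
Hypotenuse c = √(a² + b²) = √(68.89 + 125.44) = √194.33 ≈ 13.9402
Median to hypotenuse = c/2 ≈ 13.9402/2 ≈ 6.97011

Median = 6.97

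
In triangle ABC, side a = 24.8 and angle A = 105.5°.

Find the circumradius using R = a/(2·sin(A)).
R = a/(2·sin(A)) = 24.8/(2·sin(105.5°))
sin(105.5°) ≈ 0.96363
R ≈ 24.8/(2·0.96363) = 24.8/1.92726 ≈ 12.868

R = 12.87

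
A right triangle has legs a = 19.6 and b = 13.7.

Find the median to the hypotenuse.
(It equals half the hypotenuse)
Hypotenuse c = √(a² + b²) = √(384.16 + 187.69) = √571.85 ≈ 23.9134
Median to hypotenuse = c/2 ≈ 23.9134/2 ≈ 11.9567

Median = 11.96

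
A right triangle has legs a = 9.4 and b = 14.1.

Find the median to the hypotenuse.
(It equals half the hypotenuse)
Hypotenuse c = √(a² + b²) = √(88.36 + 198.81) = √287.17 ≈ 16.9461
Median to hypotenuse = c/2 ≈ 16.9461/2 ≈ 8.47305

Median = 8.473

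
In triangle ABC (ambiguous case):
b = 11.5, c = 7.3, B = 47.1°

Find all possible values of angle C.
b/sin(B) = c/sin(C)  ⇒  sin(C) = c·sin(B)/b = 7.3·sin(47.1°)/11.5
sin(47.1°) ≈ 0.732543
sin(C) ≈ 7.3·0.732543/11.5 ≈ 5.34756/11.5 ≈ 0.465005
Candidate 1: C₁ = arcsin(0.465005) ≈ 27.7106°  →  A = 180° − 47.1° − 27.7106° ≈ 105.189° > 0, valid
Candidate 2: C₂ = 180° − C₁ ≈ 152.289°  →  A = 180° − 47.1° − 152.289° ≈ -19.3894° ≤ 0, not a valid triangle

C = 27.71° (one solution)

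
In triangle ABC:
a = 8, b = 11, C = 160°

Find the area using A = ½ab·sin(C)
A = ½·a·b·sin(C) = ½·8·11·sin(160°)
sin(160°) ≈ 0.34202
A ≈ ½·88·0.34202 = 44·0.34202 ≈ 15.0489

Area = 15.05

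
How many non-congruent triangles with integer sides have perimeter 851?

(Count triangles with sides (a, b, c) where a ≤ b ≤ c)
Let a ≤ b ≤ c with a + b + c = 851. The only binding inequality is a + b > c, i.e. 851 − c > c, so c < 851/2; and c ≥ 851/3 since c is the largest side.
So 284 ≤ c ≤ 425. For each c, b runs from ⌈(851 − c)/2⌉ up to c (then a = 851 − b − c satisfies 1 ≤ a ≤ b automatically), giving c − ⌈(851 − c)/2⌉ + 1 choices.
Summing over c: 1 + 3 + 4 + 6 + … + 211 + 213  (142 terms, c = 284, …, 425) = 15194
Check (closed form: nearest integer to p²/48 for even p, (p+3)²/48 for odd p): (851+3)²/48 = 854²/48 = 729316/48 ≈ 15194.08 → 15194

15194 triangles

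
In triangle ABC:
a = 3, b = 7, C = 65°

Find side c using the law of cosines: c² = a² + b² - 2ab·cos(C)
c² = 3² + 7² − 2·3·7·cos(65°)
cos(65°) ≈ 0.422618
c² ≈ 9 + 49 − 42·(0.422618) ≈ 58 − 17.75 ≈ 40.25
c ≈ √40.25 ≈ 6.34429

c = 6.344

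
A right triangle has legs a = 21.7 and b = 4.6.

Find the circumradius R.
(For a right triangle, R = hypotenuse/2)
Hypotenuse c = √(a² + b²) = √(470.89 + 21.16) = √492.05 ≈ 22.1822
R = c/2 ≈ 22.1822/2 ≈ 11.0911

R = 11.09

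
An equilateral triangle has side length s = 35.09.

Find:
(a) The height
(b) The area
(a) The height splits the triangle into two 30-60-90 halves: h = s·√3/2 = 35.09·1.73205/2 ≈ 60.7777/2 ≈ 30.3888
(b) Area = (√3/4)·s² = (√3/4)·35.09² = (√3/4)·1231.3081 ≈ 0.433013·1231.3081 ≈ 533.172

Height = 30.39, Area = 533.2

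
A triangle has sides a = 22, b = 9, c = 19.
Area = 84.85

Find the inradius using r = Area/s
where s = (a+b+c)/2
s = (22 + 9 + 19)/2 = 50/2 = 25
r = Area/s = 84.85/25 ≈ 3.394

r = 3.394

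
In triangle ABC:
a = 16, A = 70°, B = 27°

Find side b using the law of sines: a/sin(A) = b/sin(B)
a/sin(A) = b/sin(B)  ⇒  b = a·sin(B)/sin(A) = 16·sin(27°)/sin(70°)
sin(27°) ≈ 0.45399, sin(70°) ≈ 0.939693
b ≈ 16·0.45399/0.939693 ≈ 7.26385/0.939693 ≈ 7.73003

b = 7.73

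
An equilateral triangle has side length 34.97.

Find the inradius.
r = Area/s with s the semi-perimeter.
Area = (√3/4)·34.97² = (√3/4)·1222.9009 ≈ 0.433013·1222.9009 ≈ 529.532
s = 3·34.97/2 = 52.455
r ≈ 529.532/52.455 ≈ 10.095
(Equivalently r = side/(2√3) = 34.97/3.4641 ≈ 10.095.)

r = 10.09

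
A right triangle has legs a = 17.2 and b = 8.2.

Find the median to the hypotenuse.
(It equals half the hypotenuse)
Hypotenuse c = √(a² + b²) = √(295.84 + 67.24) = √363.08 ≈ 19.0547
Median to hypotenuse = c/2 ≈ 19.0547/2 ≈ 9.52733

Median = 9.527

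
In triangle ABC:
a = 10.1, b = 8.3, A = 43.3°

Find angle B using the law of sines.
a/sin(A) = b/sin(B)  ⇒  sin(B) = b·sin(A)/a = 8.3·sin(43.3°)/10.1
sin(43.3°) ≈ 0.685818
sin(B) ≈ 8.3·0.685818/10.1 ≈ 5.69229/10.1 ≈ 0.563593
B = arcsin(0.563593) ≈ 34.3047°
(Since b ≤ a we need B ≤ A, so the obtuse alternative 180° − 34.3047° ≈ 145.695° is rejected.)

B = 34.3°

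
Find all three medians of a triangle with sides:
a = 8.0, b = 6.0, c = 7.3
Median formula: m_a = ½√(2b² + 2c² − a²) (and cyclically). a² = 64, b² = 36, c² = 53.29.
m_a = ½√(2·36 + 2·53.29 − 64) = ½√114.58 ≈ ½·10.7042 ≈ 5.3521
m_b = ½√(2·64 + 2·53.29 − 36) = ½√198.58 ≈ ½·14.0918 ≈ 7.04592
m_c = ½√(2·64 + 2·36 − 53.29) = ½√146.71 ≈ ½·12.1124 ≈ 6.0562

m_a = 5.352, m_b = 7.046, m_c = 6.056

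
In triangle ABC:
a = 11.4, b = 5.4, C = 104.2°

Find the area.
Two sides and the included angle (SAS): A = ½·a·b·sin(C) = ½·11.4·5.4·sin(104.2°)
sin(104.2°) ≈ 0.969445
A ≈ ½·61.56·0.969445 = 30.78·0.969445 ≈ 29.8395

Area = 29.84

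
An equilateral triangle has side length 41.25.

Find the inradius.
r = Area/s with s the semi-perimeter.
Area = (√3/4)·41.25² = (√3/4)·1701.5625 ≈ 0.433013·1701.5625 ≈ 736.798
s = 3·41.25/2 = 61.875
r ≈ 736.798/61.875 ≈ 11.9078
(Equivalently r = side/(2√3) = 41.25/3.4641 ≈ 11.9078.)

r = 11.91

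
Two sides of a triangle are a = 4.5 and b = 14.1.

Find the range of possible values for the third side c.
Triangle inequality: |a − b| < c < a + b
|a − b| = |4.5 − 14.1| = 9.6
a + b = 4.5 + 14.1 = 18.6

9.6 < c < 18.6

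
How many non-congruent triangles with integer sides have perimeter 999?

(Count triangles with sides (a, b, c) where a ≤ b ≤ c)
Let a ≤ b ≤ c with a + b + c = 999. The only binding inequality is a + b > c, i.e. 999 − c > c, so c < 999/2; and c ≥ 999/3 since c is the largest side.
So 333 ≤ c ≤ 499. For each c, b runs from ⌈(999 − c)/2⌉ up to c (then a = 999 − b − c satisfies 1 ≤ a ≤ b automatically), giving c − ⌈(999 − c)/2⌉ + 1 choices.
Summing over c: 1 + 2 + 4 + 5 + … + 248 + 250  (167 terms, c = 333, …, 499) = 20917
Check (closed form: nearest integer to p²/48 for even p, (p+3)²/48 for odd p): (999+3)²/48 = 1002²/48 = 1004004/48 ≈ 20916.75 → 20917

20917 triangles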